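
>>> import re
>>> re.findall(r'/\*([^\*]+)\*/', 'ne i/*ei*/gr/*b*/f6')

Matches: at [4:10] match '/*ei*/', group 1 = 'ei'; at [12:17] match '/*b*/', group 1 = 'b'.
`findall` collects group 1 from each match (2 total).

['ei', 'b']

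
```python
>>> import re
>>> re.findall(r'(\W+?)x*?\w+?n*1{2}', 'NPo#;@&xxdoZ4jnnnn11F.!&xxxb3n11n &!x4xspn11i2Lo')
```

['#;@&', '.!&', ' &!']

This matches one or more of a non-word character (lazy) (captured); then zero or more of a literal 'x' (lazy), then one or more of a word character (lazy); then zero or more of the literal 'n', then exactly 2 of the literal '1'.
With a single group, `findall` returns only what that group captured — 3 items.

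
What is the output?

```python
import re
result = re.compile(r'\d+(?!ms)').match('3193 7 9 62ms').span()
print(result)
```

The negative lookaround is zero-width — it rules out positions where the adjacent text would match, without consuming anything.
`match` is anchored at position 0; if the pattern doesn't fit there, it returns None.
The match spans [0:4] → '3193'.

(0, 4)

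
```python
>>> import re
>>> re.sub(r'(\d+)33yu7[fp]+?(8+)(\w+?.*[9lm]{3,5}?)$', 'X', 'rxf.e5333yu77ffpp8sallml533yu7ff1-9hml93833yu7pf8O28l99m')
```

The pattern matches one or more of a digit (captured); then the literal '33', then the literal 'yu7', then one or more of one of [fp] (lazy); then one or more of a literal '8' (captured); then one or more of a word character (lazy), then zero or more of any character, then 3 to 5 of one of [9lm] (lazy) (captured); then anchored at the end.
Each match is replaced by 'X'.

'rxf.e5333yu77ffpp8sallml533yu7ff1-9hmlX'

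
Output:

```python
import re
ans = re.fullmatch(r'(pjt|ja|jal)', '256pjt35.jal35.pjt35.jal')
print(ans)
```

None

`re.fullmatch` is like wrapping the pattern in `^…$` (in single-line mode).
Here there's no way to consume every character, so the call returns None.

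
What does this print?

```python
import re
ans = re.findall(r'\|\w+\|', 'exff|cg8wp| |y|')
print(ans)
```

Scanning left to right: at [4:11] → '|cg8wp|'; at [12:15] → '|y|'.
With no groups in the pattern, `findall` gives back each whole match — 2 here.

['|cg8wp|', '|y|']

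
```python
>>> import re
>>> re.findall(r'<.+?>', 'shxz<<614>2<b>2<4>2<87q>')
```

['<<614>', '<b>', '<4>', '<87q>']

A `+?`/`*?`/`{m,n}?` starts at its minimum and grows only as far as needed for what follows to match.
Walking the string: at [4:10] → '<<614>'; at [11:14] → '<b>'; at [15:18] → '<4>'; at [19:24] → '<87q>'.
Since nothing is captured, `findall` lists the 4 matched substrings directly.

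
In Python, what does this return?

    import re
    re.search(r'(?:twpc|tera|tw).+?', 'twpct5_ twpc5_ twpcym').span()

(0, 5)

Alternation isn't longest-match — the leftmost alternative that fits at this position is chosen.
Unlike `match`, `search` isn't anchored — it looks for the pattern anywhere in the string.
The match spans [0:5] → 'twpct'.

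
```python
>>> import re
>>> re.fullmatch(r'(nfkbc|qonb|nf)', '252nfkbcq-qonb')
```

None

`fullmatch` succeeds only if the pattern covers the string from start to end.
Here there's no way to consume every character, so the call returns None.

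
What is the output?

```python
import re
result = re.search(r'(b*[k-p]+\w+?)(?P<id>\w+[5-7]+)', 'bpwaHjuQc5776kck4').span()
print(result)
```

The match spans [0:13] → 'bpwaHjuQc5776'.

(0, 13)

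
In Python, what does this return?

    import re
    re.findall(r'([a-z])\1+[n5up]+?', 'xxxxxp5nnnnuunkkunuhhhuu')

['x', 'n', 'k', 'h']

After group 1 captures some text, `\1` only succeeds where that same text appears again.
Matches: at [0:6] match 'xxxxxp', group 1 = 'x'; at [7:12] match 'nnnnu', group 1 = 'n'; at [14:17] match 'kku', group 1 = 'k'; at [19:23] match 'hhhu', group 1 = 'h'.
One capturing group, so `findall` returns just the captured substring from each match — 4 in all.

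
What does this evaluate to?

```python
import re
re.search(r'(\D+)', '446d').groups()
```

('d',)

The pattern matches one or more of a non-digit (captured).
`search` walks the string left to right and returns the first match it finds.
The match spans [3:4] → 'd'.
Captured: group 1 = 'd'.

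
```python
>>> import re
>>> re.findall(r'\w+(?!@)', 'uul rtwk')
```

The negative lookahead/lookbehind blocks any match where the forbidden context is present.
Matches: at [0:3] → 'uul'; at [4:8] → 'rtwk'.
Since nothing is captured, `findall` lists the 2 matched substrings directly.

['uul', 'rtwk']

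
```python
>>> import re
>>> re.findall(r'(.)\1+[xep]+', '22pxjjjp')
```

A backreference is literal: `\1` must see the identical characters the first group matched.
Scanning left to right: at [0:4] match '22px', group 1 = '2'; at [4:8] match 'jjjp', group 1 = 'j'.
`findall` collects group 1 from each match (2 total).

['2', 'j']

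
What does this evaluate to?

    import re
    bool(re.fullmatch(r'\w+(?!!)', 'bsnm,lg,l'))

False

The negative lookahead/lookbehind blocks any match where the forbidden context is present.
`fullmatch` succeeds only if the pattern covers the string from start to end.
Here the pattern can't cover the whole string, so the call returns None, and `bool(None)` is False.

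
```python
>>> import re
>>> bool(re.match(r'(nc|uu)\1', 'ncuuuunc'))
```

`re.match` won't scan ahead — the pattern has to work from the very first character.
Here the string doesn't start with a match, so the call returns None, and `bool(None)` is False.

False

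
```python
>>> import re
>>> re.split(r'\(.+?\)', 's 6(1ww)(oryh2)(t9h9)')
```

Matches to split on: at [3:8] → '(1ww)'; at [8:15] → '(oryh2)'; at [15:21] → '(t9h9)'.
Splitting on the pattern gives 4 pieces.

['s 6', '', '', '']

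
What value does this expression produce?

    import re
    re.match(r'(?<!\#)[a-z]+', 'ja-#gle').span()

(0, 2)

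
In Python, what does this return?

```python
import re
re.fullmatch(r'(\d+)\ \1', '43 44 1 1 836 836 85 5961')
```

The backreference `\1` re-matches whatever the first group consumed, character for character.
`re.fullmatch` requires the pattern to consume the entire string.
Here the string isn't matched end-to-end, so the call returns None.

None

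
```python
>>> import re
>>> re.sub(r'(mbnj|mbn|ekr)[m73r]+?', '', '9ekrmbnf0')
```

'9bnf0'

`sub` substitutes '' at each match site.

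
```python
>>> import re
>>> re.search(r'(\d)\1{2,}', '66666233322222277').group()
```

`\1` is not a pattern — it's the concrete string captured by group 1, re-applied verbatim.
The match spans [0:5] → '66666'.

'66666'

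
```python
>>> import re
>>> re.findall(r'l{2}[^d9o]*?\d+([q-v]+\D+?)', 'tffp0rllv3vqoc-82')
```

With the lazy modifier that quantifier settles for the fewest repetitions that let the rest of the pattern succeed (the atoms after it are unaffected and can still be greedy).
One capturing group, so `findall` returns just the captured substring from the one match — 1 in all.

['vqo']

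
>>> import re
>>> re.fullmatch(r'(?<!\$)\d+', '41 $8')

None

The negative lookahead/lookbehind blocks any match where the forbidden context is present.
`fullmatch` succeeds only if the pattern covers the string from start to end.
Here there's no way to consume every character, so the call returns None.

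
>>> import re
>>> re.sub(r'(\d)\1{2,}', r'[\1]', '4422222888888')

'44[2][8]'

After group 1 captures some text, `\1` only succeeds where that same text appears again.
Matches: at [2:7] → '22222'; at [7:13] → '888888'.
`\1` in the replacement pulls in group 1's text for each match.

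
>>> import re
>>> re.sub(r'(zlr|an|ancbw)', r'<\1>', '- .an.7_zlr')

'- .<an>.7_<zlr>'

Each match is replaced using the text its own group 1 captured.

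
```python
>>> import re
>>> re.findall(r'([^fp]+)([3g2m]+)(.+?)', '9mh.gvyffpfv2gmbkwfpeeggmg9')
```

[('9mh.', 'g', 'v'), ('v2g', 'm', 'b'), ('eeggm', 'g', '9')]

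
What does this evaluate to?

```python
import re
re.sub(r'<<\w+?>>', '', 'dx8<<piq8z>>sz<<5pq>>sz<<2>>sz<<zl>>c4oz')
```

'dx8szszszc4oz'

Each match is replaced by ''.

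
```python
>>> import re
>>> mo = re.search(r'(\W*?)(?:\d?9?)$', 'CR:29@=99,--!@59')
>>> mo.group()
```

',--!@59'

This matches zero or more of a non-word character (lazy) (captured); then optionally a digit, then optionally the literal '9' (non-capturing group); then anchored at the end.
`re.search` scans for the first position where the pattern succeeds.
The match spans [9:16] → ',--!@59'.
Captured: group 1 = ',--!@'.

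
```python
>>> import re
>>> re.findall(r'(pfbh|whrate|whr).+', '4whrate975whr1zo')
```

['whrate']

Alternation tries branches left to right and keeps the first one that lets the overall match succeed at that position.
Walking the string: at [1:16] match 'whrate975whr1zo', group 1 = 'whrate'.
Because there's exactly one group, `findall` drops the full match and keeps group 1 from the one hit.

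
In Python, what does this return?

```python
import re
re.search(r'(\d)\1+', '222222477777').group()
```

After group 1 captures some text, `\1` only succeeds where that same text appears again.
The match spans [0:6] → '222222'.

'222222'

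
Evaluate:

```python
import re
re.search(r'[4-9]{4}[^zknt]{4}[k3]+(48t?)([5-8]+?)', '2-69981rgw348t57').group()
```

Pattern: exactly 4 of a character in [4-9], then exactly 4 of any character except [zknt], then one or more of one of [k3]; then the literal '48', then optionally a literal 't' (captured); then one or more of a character in [5-8] (lazy) (captured).
With the lazy modifier that quantifier settles for the fewest repetitions that let the rest of the pattern succeed (the atoms after it are unaffected and can still be greedy).
Unlike `match`, `search` isn't anchored — it looks for the pattern anywhere in the string.
The match spans [2:15] → '69981rgw348t5'.
Captured: group 1 = '48t', group 2 = '5'.

'69981rgw348t5'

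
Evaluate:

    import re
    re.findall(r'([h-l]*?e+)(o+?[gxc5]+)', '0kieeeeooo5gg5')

[('kieeee', 'ooo5gg5')]

The pattern matches zero or more of a character in [h-l] (lazy), then one or more of a literal 'e' (captured); then one or more of the literal 'o' (lazy), then one or more of one of [gxc5] (captured).
Scanning left to right: at [1:14] match 'kieeeeooo5gg5', groups = ('kieeee', 'ooo5gg5').
Multiple groups make `findall` return tuples — one 2-tuple for the one match.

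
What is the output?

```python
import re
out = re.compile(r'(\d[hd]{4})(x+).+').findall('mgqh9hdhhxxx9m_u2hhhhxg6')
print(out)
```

[('9hdhh', 'xxx')]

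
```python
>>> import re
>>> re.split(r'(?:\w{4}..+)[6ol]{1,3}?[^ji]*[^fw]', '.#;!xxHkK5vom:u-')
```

['.#;!', '']

The pattern matches exactly 4 of a word character, then any character, then one or more of any character (non-capturing group); then 1 to 3 of one of [6ol] (lazy), then zero or more of any character except [ji], then any character except [fw].
Matches to split on: at [4:16] → 'xxHkK5vom:u-'.
Each match becomes a cut point; 2 segments remain.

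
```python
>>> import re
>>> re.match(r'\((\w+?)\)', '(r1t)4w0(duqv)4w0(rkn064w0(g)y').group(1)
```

`re.match` won't scan ahead — the pattern has to work from the very first character.
The match spans [0:5] → '(r1t)'.
Captured: group 1 = 'r1t'.

'r1t'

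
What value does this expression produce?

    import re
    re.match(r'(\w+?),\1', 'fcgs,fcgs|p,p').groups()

After group 1 captures some text, `\1` only succeeds where that same text appears again.
With `match`, the pattern is implicitly anchored at the beginning.
The match spans [0:9] → 'fcgs,fcgs'.
Captured: group 1 = 'fcgs'.

('fcgs',)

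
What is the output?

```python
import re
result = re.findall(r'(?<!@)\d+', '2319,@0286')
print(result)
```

`(?!…)`/`(?<!…)` only lets a position through if the neighbouring text does NOT match; no characters are consumed.
`findall` yields the raw match text (2 of them) because the pattern has no groups.

['2319', '286']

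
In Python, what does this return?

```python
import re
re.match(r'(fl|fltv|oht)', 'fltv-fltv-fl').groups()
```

The match spans [0:2] → 'fl'.
Captured: group 1 = 'fl'.

('fl',)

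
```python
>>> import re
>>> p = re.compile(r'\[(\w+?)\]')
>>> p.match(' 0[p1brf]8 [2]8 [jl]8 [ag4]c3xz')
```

None

`re.match` only tries the pattern at the start of the string.
Here the string doesn't start with a match, so the call returns None.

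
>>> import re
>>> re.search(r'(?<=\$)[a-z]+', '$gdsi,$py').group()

The `(?=…)`/`(?<=…)` assertion just peeks at neighbouring text; it doesn't advance the match position.
Unlike `match`, `search` isn't anchored — it looks for the pattern anywhere in the string.
The match spans [1:5] → 'gdsi'.

'gdsi'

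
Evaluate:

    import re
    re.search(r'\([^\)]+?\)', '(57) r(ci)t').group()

'(57)'

Unlike `match`, `search` isn't anchored — it looks for the pattern anywhere in the string.
The match spans [0:4] → '(57)'.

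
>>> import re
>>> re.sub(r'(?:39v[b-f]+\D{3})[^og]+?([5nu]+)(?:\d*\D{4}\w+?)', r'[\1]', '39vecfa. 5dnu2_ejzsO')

Pattern: the literal '39v', then one or more of a character in [b-f], then exactly 3 of a non-digit (non-capturing group); then one or more of any character except [og] (lazy); then one or more of one of [5nu] (captured); then zero or more of a digit, then exactly 4 of a non-digit, then one or more of a word character (lazy) (non-capturing group).
Matches: at [0:19] → '39vecfa. 5dnu2_ejzs'.
`\1` in the replacement pulls in group 1's text for each match.

'[nu]O'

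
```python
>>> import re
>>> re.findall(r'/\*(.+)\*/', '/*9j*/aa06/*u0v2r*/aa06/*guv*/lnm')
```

Matches: at [0:30] match '/*9j*/aa06/*u0v2r*/aa06/*guv*/', group 1 = '9j*/aa06/*u0v2r*/aa06/*guv'.
With a single group, `findall` returns only what that group captured — 1 item.

['9j*/aa06/*u0v2r*/aa06/*guv']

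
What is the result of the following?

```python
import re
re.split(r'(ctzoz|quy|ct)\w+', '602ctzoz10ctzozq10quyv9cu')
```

Alternation tries branches left to right and keeps the first one that lets the overall match succeed at that position.
Matches to split on: at [3:25] → 'ctzoz10ctzozq10quyv9cu'.
With a capturing group present, the delimiter's captured portion is kept in the result list.

['602', 'ctzoz', '']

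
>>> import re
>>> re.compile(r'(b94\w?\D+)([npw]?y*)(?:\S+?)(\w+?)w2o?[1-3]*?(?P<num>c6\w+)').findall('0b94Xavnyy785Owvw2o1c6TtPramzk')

[('b94Xavnyy', '', '85Owv', 'c6TtPramzk')]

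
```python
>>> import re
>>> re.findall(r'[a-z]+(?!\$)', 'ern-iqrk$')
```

['ern', 'iqr']

A negative assertion filters positions out without eating any characters.
Matches: at [0:3] → 'ern'; at [4:7] → 'iqr'.
`findall` yields the raw match text (2 of them) because the pattern has no groups.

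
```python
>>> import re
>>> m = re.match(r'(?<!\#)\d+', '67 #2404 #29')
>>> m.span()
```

(0, 2)

`(?!…)`/`(?<!…)` only lets a position through if the neighbouring text does NOT match; no characters are consumed.
`re.match` only tries the pattern at the start of the string.
The match spans [0:2] → '67'.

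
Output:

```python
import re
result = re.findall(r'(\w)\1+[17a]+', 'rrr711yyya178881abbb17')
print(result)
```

After group 1 captures some text, `\1` only succeeds where that same text appears again.
Matches: at [0:6] match 'rrr711', group 1 = 'r'; at [6:12] match 'yyya17', group 1 = 'y'; at [12:17] match '8881a', group 1 = '8'; at [17:22] match 'bbb17', group 1 = 'b'.
`findall` collects group 1 from each match (4 total).

['r', 'y', '8', 'b']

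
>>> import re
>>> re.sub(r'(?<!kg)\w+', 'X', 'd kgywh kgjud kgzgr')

The negative lookaround is zero-width — it rules out positions where the adjacent text would match, without consuming anything.
Matches: at [0:1] → 'd'; at [2:7] → 'kgywh'; at [8:13] → 'kgjud'; at [14:19] → 'kgzgr'.
Each match is replaced by 'X'.

'X X X X'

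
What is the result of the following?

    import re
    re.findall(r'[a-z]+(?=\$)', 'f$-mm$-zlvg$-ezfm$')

['f', 'mm', 'zlvg', 'ezfm']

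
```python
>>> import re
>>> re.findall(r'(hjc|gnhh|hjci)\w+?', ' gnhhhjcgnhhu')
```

['gnhh', 'gnhh']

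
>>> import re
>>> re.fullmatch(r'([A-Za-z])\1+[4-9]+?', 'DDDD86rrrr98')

None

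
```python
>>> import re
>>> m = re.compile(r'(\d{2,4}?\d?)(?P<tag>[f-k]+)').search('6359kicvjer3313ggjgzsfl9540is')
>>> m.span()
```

(0, 6)

This matches 2 to 4 of a digit (lazy), then optionally a digit (captured); then one or more of a character in [f-k] (captured as 'tag').
`re.search` tries every starting position until one works.
The match spans [0:6] → '6359ki'.
Captured: group 1 = '6359', group 2 = 'ki'.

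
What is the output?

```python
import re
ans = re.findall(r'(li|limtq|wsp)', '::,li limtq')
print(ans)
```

['li', 'li']

Branches in `(...|...)` are attempted left-to-right; the first branch that allows the whole pattern to succeed is taken.
Scanning left to right: at [3:5] match 'li', group 1 = 'li'; at [6:8] match 'li', group 1 = 'li'.
One capturing group, so `findall` returns just the captured substring from each match — 2 in all.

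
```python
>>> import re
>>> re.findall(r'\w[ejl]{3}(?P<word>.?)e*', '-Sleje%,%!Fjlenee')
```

['e', 'n']

With a single group, `findall` returns only what that group captured — 2 items.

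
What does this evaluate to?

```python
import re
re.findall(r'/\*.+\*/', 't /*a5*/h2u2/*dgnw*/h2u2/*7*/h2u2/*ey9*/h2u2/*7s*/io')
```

With no groups in the pattern, `findall` gives back each whole match — 1 here.

['/*a5*/h2u2/*dgnw*/h2u2/*7*/h2u2/*ey9*/h2u2/*7s*/']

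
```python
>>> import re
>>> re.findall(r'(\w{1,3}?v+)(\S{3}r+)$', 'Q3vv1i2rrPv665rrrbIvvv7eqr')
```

Pattern: 1 to 3 of a word character (lazy), then one or more of a literal 'v' (captured); then exactly 3 of a non-whitespace character, then one or more of the literal 'r' (captured); then anchored at the end.
Matches: at [16:26] match 'rbIvvv7eqr', groups = ('rbIvvv', '7eqr').
Multiple groups make `findall` return tuples — one 2-tuple for the one match.

[('rbIvvv', '7eqr')]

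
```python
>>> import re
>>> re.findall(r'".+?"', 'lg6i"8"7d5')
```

`findall` yields the raw match text (1 of them) because the pattern has no groups.

['"8"']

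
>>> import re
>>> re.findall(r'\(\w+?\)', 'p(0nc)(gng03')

['(0nc)']

Scanning left to right: at [1:6] → '(0nc)'.
No capturing groups, so `findall` returns the 1 full match string.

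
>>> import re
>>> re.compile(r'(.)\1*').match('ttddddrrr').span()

`re.match` won't scan ahead — the pattern has to work from the very first character.
The match spans [0:2] → 'tt'.

(0, 2)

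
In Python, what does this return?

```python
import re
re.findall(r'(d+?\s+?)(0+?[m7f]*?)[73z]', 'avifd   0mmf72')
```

[('d   ', '0mmf')]

Multiple groups make `findall` return tuples — one 2-tuple for the one match.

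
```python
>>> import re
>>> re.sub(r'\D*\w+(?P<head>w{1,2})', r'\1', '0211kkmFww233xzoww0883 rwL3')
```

'w0883wL3'

This matches zero or more of a non-digit, then one or more of a word character; then 1 to 2 of a literal 'w' (captured as 'head').
The replacement refers to a captured group, so each match is rewritten using its own captured text.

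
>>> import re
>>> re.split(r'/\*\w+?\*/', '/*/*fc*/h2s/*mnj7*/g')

`split` removes every match and returns the 3 fragments in between.

['/*', 'h2s', 'g']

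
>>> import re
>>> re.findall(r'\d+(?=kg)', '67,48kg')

['48']

Because the assertion is zero-width, the text it checks is not consumed and won't appear in the result.
No capturing groups, so `findall` returns the 1 full match string.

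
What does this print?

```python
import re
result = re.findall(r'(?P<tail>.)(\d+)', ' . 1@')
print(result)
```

[(' ', '1')]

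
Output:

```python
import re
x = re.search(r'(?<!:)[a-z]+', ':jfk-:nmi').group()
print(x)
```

Because the assertion is negative and zero-width, positions next to the forbidden text are skipped.
`re.search` tries every starting position until one works.
The match spans [2:4] → 'fk'.

fk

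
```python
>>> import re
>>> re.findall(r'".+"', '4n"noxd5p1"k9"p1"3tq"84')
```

['"noxd5p1"k9"p1"3tq"']

Matches: at [2:21] → '"noxd5p1"k9"p1"3tq"'.
With no groups in the pattern, `findall` gives back each whole match — 1 here.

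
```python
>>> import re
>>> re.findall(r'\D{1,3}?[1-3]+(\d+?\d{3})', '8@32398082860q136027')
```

['9808', '6027']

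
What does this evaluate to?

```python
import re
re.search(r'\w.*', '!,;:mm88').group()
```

'mm88'

The pattern matches a word character; then zero or more of any character.
Unlike `match`, `search` isn't anchored — it looks for the pattern anywhere in the string.
The match spans [4:8] → 'mm88'.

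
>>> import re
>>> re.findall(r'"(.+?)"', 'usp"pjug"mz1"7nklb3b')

The `?` after the quantifier makes it lazy — it takes as little as possible before letting the rest of the pattern try.
Matches: at [3:9] match '"pjug"', group 1 = 'pjug'.
One capturing group, so `findall` returns just the captured substring from the one match — 1 in all.

['pjug']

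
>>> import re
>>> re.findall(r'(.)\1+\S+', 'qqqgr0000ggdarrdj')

`\1` is not a pattern — it's the concrete string captured by group 1, re-applied verbatim.
Because there's exactly one group, `findall` drops the full match and keeps group 1 from the one hit.

['q']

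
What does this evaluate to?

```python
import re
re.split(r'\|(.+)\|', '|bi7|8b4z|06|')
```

['', 'bi7|8b4z|06', '']

Matches to split on: at [0:13] → '|bi7|8b4z|06|'.
Because the pattern has a capturing group, `split` also inserts each captured text between the pieces.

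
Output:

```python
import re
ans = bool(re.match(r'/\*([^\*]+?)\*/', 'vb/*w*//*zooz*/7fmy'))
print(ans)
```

False

`re.match` only tries the pattern at the start of the string.
Here position 0 doesn't satisfy it, so the call returns None, and `bool(None)` is False.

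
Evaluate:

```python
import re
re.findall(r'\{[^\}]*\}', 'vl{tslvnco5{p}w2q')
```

With no groups in the pattern, `findall` gives back each whole match — 1 here.

['{tslvnco5{p}']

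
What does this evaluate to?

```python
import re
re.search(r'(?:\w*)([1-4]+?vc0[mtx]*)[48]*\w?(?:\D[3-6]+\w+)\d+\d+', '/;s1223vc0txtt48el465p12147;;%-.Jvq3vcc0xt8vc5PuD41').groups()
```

('3vc0txtt',)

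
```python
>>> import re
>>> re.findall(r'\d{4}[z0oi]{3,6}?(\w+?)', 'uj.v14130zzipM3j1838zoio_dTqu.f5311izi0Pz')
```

['i', 'o', '0']

The pattern matches exactly 4 of a digit, then 3 to 6 of one of [z0oi] (lazy); then one or more of a word character (lazy) (captured).
Walking the string: at [4:12] match '14130zzi', group 1 = 'i'; at [16:24] match '1838zoio', group 1 = 'o'; at [31:39] match '5311izi0', group 1 = '0'.
Because there's exactly one group, `findall` drops the full match and keeps group 1 from each hit.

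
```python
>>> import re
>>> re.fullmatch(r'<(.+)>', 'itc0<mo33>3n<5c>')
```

`re.fullmatch` requires the pattern to consume the entire string.
Here the pattern can't cover the whole string, so the call returns None.

None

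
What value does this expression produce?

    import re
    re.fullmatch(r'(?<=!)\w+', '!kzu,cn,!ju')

None

`re.fullmatch` requires the pattern to consume the entire string.
Here there's no way to consume every character, so the call returns None.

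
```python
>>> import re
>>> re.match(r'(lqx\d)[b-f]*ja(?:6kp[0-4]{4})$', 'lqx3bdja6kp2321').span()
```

(0, 15)

`match` is anchored at position 0; if the pattern doesn't fit there, it returns None.
The match spans [0:15] → 'lqx3bdja6kp2321'.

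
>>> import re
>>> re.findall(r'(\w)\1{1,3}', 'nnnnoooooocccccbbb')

['n', 'o', 'o', 'c', 'b']

After group 1 captures some text, `\1` only succeeds where that same text appears again.
Walking the string: at [0:4] match 'nnnn', group 1 = 'n'; at [4:8] match 'oooo', group 1 = 'o'; at [8:10] match 'oo', group 1 = 'o'; at [10:14] match 'cccc', group 1 = 'c'; at [15:18] match 'bbb', group 1 = 'b'.
One capturing group, so `findall` returns just the captured substring from each match — 5 in all.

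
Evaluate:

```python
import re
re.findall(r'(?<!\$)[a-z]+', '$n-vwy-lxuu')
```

A negative assertion filters positions out without eating any characters.
Matches: at [3:6] → 'vwy'; at [7:11] → 'lxuu'.
No capturing groups, so `findall` returns the 2 full match strings.

['vwy', 'lxuu']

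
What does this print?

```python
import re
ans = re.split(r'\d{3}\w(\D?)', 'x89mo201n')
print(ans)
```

['x89mo', '', '']

Pattern: exactly 3 of a digit, then a word character; then optionally a non-digit (captured).
The group in the pattern means `split` returns the separators' captures alongside the pieces.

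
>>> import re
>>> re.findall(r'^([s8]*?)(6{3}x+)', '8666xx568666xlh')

The pattern matches anchored at the start of the string; then zero or more of one of [s8] (lazy) (captured); then exactly 3 of the literal '6', then one or more of the literal 'x' (captured).
2 groups means the one result is a tuple of 2 captured strings — 1 here.

[('8', '666xx')]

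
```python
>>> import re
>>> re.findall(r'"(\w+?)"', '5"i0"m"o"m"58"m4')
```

One capturing group, so `findall` returns just the captured substring from each match — 3 in all.

['i0', 'o', '58']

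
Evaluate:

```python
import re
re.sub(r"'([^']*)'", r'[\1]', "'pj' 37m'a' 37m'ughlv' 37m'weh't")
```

`\1` in the replacement pulls in group 1's text for each match.

'[pj] 37m[a] 37m[ughlv] 37m[weh]t'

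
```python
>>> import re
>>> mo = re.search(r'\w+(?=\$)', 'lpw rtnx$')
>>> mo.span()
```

(4, 8)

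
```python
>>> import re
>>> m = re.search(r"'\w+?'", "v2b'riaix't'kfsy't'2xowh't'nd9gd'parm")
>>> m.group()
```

`search` walks the string left to right and returns the first match it finds.
The match spans [3:10] → "'riaix'".

"'riaix'"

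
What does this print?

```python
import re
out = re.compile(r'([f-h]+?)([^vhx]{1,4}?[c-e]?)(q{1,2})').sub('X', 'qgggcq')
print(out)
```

The pattern matches one or more of a character in [f-h] (lazy) (captured); then 1 to 4 of any character except [vhx] (lazy), then optionally a character in [c-e] (captured); then 1 to 2 of a literal 'q' (captured).
Matches: at [1:6] → 'gggcq'.
`sub` substitutes 'X' at each match site.

qX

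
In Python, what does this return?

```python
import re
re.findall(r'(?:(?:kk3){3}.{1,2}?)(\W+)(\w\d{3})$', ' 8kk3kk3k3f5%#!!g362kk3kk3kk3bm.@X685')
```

[('.@', 'X685')]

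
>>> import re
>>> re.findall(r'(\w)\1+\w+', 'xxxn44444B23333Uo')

['x']

The backreference `\1` re-matches whatever the first group consumed, character for character.
Because there's exactly one group, `findall` drops the full match and keeps group 1 from the one hit.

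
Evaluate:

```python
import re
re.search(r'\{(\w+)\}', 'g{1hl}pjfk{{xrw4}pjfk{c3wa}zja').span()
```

(1, 6)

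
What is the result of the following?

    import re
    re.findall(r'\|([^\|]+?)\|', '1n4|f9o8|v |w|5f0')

Scanning left to right: at [3:9] match '|f9o8|', group 1 = 'f9o8'; at [11:14] match '|w|', group 1 = 'w'.
Because there's exactly one group, `findall` drops the full match and keeps group 1 from each hit.

['f9o8', 'w']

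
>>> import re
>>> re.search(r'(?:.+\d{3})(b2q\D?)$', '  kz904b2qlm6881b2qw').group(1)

The pattern matches one or more of any character, then exactly 3 of a digit (non-capturing group); then the literal 'b2q', then optionally a non-digit (captured); then anchored at the end.
`re.search` scans for the first position where the pattern succeeds.
The match spans [0:20] → '  kz904b2qlm6881b2qw'.
Captured: group 1 = 'b2qw'.

'b2qw'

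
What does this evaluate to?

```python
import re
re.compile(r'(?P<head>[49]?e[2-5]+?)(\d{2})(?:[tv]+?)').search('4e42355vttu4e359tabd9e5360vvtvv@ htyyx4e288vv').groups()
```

('4e423', '55')

The match spans [0:8] → '4e42355v'.
Captured: group 1 = '4e423', group 2 = '55'.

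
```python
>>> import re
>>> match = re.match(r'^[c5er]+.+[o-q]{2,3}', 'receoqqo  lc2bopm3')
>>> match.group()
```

'receoqqo  lc2bop'

Pattern: anchored at the start of the string; then one or more of one of [c5er]; then one or more of any character, then 2 to 3 of a character in [o-q].
`match` is anchored at position 0; if the pattern doesn't fit there, it returns None.
The match spans [0:16] → 'receoqqo  lc2bop'.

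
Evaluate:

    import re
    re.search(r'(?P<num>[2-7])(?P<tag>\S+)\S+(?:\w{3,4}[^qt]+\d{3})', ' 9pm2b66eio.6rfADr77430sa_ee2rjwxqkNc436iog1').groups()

('2', 'b66eio.6rfADr77430sa_ee2rjw')

Pattern: a character in [2-7] (captured as 'num'); then one or more of a non-whitespace character (captured as 'tag'); then one or more of a non-whitespace character; then 3 to 4 of a word character, then one or more of any character except [qt], then exactly 3 of a digit (non-capturing group).
`re.search` tries every starting position until one works.
The match spans [4:40] → '2b66eio.6rfADr77430sa_ee2rjwxqkNc436'.
Captured: group 1 = '2', group 2 = 'b66eio.6rfADr77430sa_ee2rjw'.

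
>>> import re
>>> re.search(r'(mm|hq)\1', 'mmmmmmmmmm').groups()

('mm',)

The backreference `\1` re-matches whatever the first group consumed, character for character.
`search` walks the string left to right and returns the first match it finds.
The match spans [0:4] → 'mmmm'.
Captured: group 1 = 'mm'.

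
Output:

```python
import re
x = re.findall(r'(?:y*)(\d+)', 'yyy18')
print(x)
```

This matches zero or more of a literal 'y' (non-capturing group); then one or more of a digit (captured).
Matches: at [0:5] match 'yyy18', group 1 = '18'.
Because there's exactly one group, `findall` drops the full match and keeps group 1 from the one hit.

['18']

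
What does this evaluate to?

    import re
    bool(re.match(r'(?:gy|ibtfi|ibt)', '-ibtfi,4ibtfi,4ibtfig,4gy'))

False

`match` is anchored at position 0; if the pattern doesn't fit there, it returns None.
Here position 0 doesn't satisfy it, so the call returns None, and `bool(None)` is False.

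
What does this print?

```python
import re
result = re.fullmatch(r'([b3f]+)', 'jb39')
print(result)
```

None

The pattern matches one or more of one of [b3f] (captured).
`fullmatch` succeeds only if the pattern covers the string from start to end.
Here the string isn't matched end-to-end, so the call returns None.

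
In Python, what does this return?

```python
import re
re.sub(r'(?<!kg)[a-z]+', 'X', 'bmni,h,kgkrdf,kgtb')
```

'X,X,X,X'

The negative lookaround is zero-width — it rules out positions where the adjacent text would match, without consuming anything.
Matches: at [0:4] → 'bmni'; at [5:6] → 'h'; at [7:13] → 'kgkrdf'; at [14:18] → 'kgtb'.
`sub` substitutes 'X' at each match site.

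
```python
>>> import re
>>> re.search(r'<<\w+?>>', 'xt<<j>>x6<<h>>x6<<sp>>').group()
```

'<<j>>'

`re.search` tries every starting position until one works.
The match spans [2:7] → '<<j>>'.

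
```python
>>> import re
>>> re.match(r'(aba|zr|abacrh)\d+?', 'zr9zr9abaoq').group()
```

'zr9'

`match` is anchored at position 0; if the pattern doesn't fit there, it returns None.
The match spans [0:3] → 'zr9'.
Captured: group 1 = 'zr'.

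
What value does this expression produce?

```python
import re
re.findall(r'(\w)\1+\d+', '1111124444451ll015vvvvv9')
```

['1', 'l', 'v']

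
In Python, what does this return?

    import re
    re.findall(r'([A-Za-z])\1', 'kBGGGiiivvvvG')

['G', 'i', 'v', 'v']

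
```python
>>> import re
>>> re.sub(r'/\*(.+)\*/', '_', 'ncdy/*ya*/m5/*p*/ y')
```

Every occurrence is swapped for '_'.

'ncdy_ y'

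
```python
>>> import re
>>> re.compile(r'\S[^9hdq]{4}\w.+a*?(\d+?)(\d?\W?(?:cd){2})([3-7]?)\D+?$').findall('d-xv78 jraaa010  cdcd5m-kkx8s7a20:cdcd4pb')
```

[('0', ':cdcd', '4')]

The pattern matches a non-whitespace character, then exactly 4 of any character except [9hdq], then a word character; then one or more of any character, then zero or more of a literal 'a' (lazy); then one or more of a digit (lazy) (captured); then optionally a digit, then optionally a non-word character, then the literal 'cd' repeated 2 times (captured); then optionally a character in [3-7] (captured); then one or more of a non-digit (lazy); then anchored at the end.
Walking the string: at [0:41] match 'd-xv78 jraaa010  cdcd5m-kkx8s7a20:cdcd4pb', groups = ('0', ':cdcd', '4').
`findall` packs the 3 group values into a tuple for every match.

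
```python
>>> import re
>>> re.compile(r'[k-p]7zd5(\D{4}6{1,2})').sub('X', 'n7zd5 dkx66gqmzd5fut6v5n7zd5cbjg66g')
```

Pattern: a character in [k-p], then the literal '7z', then the literal 'd5'; then exactly 4 of a non-digit, then 1 to 2 of a literal '6' (captured).
Matches: at [0:11] → 'n7zd5 dkx66'; at [23:34] → 'n7zd5cbjg66'.
`sub` substitutes 'X' at each match site.

'Xgqmzd5fut6v5Xg'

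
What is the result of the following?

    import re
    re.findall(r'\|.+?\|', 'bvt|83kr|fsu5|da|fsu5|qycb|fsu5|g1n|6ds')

Walking the string: at [3:9] → '|83kr|'; at [13:17] → '|da|'; at [21:27] → '|qycb|'; at [31:36] → '|g1n|'.
`findall` yields the raw match text (4 of them) because the pattern has no groups.

['|83kr|', '|da|', '|qycb|', '|g1n|']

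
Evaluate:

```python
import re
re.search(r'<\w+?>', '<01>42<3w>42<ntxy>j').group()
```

'<01>'

`search` walks the string left to right and returns the first match it finds.
The match spans [0:4] → '<01>'.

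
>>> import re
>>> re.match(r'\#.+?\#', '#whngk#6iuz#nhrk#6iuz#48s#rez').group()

'#whngk#'

A `+?`/`*?`/`{m,n}?` starts at its minimum and grows only as far as needed for what follows to match.
`re.match` only tries the pattern at the start of the string.
The match spans [0:7] → '#whngk#'.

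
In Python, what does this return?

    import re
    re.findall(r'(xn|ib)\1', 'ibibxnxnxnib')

['ib', 'xn']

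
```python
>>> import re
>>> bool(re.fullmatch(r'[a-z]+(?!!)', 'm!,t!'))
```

False

Because the assertion is negative and zero-width, positions next to the forbidden text are skipped.
`re.fullmatch` requires the pattern to consume the entire string.
Here the string isn't matched end-to-end, so the call returns None, and `bool(None)` is False.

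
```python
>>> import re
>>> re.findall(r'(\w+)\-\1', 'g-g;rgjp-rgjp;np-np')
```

['g', 'rgjp', 'np']

`\1` has to match the exact text group 1 already captured.
Because there's exactly one group, `findall` drops the full match and keeps group 1 from each hit.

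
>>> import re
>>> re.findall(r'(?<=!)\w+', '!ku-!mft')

The positive lookaround only admits positions where the adjacent text matches; those characters stay outside the span.
Walking the string: at [1:3] → 'ku'; at [5:8] → 'mft'.
`findall` yields the raw match text (2 of them) because the pattern has no groups.

['ku', 'mft']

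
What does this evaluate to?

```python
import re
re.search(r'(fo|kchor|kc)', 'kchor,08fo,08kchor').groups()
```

Alternation isn't longest-match — the leftmost alternative that fits at this position is chosen.
`re.search` tries every starting position until one works.
The match spans [0:5] → 'kchor'.
Captured: group 1 = 'kchor'.

('kchor',)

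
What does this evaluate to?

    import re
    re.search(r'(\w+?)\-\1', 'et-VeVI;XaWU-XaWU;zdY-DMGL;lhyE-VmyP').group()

'XaWU-XaWU'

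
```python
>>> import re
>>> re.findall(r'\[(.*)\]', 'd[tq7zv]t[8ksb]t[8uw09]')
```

['tq7zv]t[8ksb]t[8uw09']

Matches: at [1:23] match '[tq7zv]t[8ksb]t[8uw09]', group 1 = 'tq7zv]t[8ksb]t[8uw09'.
One capturing group, so `findall` returns just the captured substring from the one match — 1 in all.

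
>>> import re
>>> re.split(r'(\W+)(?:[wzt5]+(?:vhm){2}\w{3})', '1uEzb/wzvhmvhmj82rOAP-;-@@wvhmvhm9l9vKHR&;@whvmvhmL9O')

Because the pattern has a capturing group, `split` also inserts each captured text between the pieces.

['1uEzb', '/', 'rOAP', '-;-@@', 'vKHR&;@whvmvhmL9O']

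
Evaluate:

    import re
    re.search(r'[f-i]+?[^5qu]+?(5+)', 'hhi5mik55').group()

'hhi5'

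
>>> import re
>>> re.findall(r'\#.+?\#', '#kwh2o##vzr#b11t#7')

The `?` after the quantifier makes it lazy — it takes as little as possible before letting the rest of the pattern try.
Matches: at [0:7] → '#kwh2o#'; at [7:12] → '#vzr#'.
Since nothing is captured, `findall` lists the 2 matched substrings directly.

['#kwh2o#', '#vzr#']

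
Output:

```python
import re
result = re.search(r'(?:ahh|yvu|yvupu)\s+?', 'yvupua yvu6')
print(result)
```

None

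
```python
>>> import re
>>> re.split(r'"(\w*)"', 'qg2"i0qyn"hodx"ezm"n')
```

['qg2', 'i0qyn', 'hodx', 'ezm', 'n']

Matches to split on: at [3:10] → '"i0qyn"'; at [14:19] → '"ezm"'.
Because the pattern has a capturing group, `split` also inserts each captured text between the pieces.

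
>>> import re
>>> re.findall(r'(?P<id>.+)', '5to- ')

With a single group, `findall` returns only what that group captured — 1 item.

['5to- ']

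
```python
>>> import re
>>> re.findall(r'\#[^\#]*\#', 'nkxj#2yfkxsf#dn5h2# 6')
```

['#2yfkxsf#']

Scanning left to right: at [4:13] → '#2yfkxsf#'.
Since nothing is captured, `findall` lists the 1 matched substring directly.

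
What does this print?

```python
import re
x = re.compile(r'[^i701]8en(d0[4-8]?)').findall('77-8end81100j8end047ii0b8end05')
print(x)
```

The pattern matches any character except [i701], then the literal '8en'; then the literal 'd0', then optionally a character in [4-8] (captured).
Matches: at [12:19] match 'j8end04', group 1 = 'd04'; at [23:30] match 'b8end05', group 1 = 'd05'.
With a single group, `findall` returns only what that group captured — 2 items.

['d04', 'd05']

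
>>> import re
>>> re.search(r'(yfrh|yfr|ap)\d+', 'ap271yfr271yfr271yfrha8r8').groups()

('ap',)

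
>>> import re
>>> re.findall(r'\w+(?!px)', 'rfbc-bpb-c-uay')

['rfbc', 'bpb', 'c', 'uay']

`(?!…)`/`(?<!…)` only lets a position through if the neighbouring text does NOT match; no characters are consumed.
Walking the string: at [0:4] → 'rfbc'; at [5:8] → 'bpb'; at [9:10] → 'c'; at [11:14] → 'uay'.
`findall` yields the raw match text (4 of them) because the pattern has no groups.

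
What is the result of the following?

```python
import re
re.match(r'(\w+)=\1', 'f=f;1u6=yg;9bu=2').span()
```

`re.match` only tries the pattern at the start of the string.
The match spans [0:3] → 'f=f'.

(0, 3)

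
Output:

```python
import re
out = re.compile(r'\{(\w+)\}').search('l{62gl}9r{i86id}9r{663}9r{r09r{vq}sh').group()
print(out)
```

`re.search` scans for the first position where the pattern succeeds.
The match spans [1:7] → '{62gl}'.
Captured: group 1 = '62gl'.

{62gl}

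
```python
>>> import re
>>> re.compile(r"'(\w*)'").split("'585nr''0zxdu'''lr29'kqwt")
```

['', '585nr', '', '0zxdu', '', '', "lr29'kqwt"]

The group in the pattern means `split` returns the separators' captures alongside the pieces.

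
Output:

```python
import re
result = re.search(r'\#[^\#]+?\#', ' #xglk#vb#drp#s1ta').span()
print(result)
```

(1, 7)

The match spans [1:7] → '#xglk#'.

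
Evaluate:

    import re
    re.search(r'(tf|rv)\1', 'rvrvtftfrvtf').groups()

('rv',)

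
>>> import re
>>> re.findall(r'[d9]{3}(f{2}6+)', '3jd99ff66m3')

['ff66']

Pattern: exactly 3 of one of [d9]; then exactly 2 of the literal 'f', then one or more of the literal '6' (captured).
Scanning left to right: at [2:9] match 'd99ff66', group 1 = 'ff66'.
`findall` collects group 1 from the one match (1 total).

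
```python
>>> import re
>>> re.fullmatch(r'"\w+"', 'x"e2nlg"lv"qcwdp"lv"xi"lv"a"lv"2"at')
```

None

`re.fullmatch` is like wrapping the pattern in `^…$` (in single-line mode).
Here there's no way to consume every character, so the call returns None.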